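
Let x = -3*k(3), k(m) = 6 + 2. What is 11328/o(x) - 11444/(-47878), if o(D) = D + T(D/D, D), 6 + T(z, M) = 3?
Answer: -90342166/215451 ≈ -419.32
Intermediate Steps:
T(z, M) = -3 (T(z, M) = -6 + 3 = -3)
k(m) = 8
x = -24 (x = -3*8 = -24)
o(D) = -3 + D (o(D) = D - 3 = -3 + D)
11328/o(x) - 11444/(-47878) = 11328/(-3 - 24) - 11444/(-47878) = 11328/(-27) - 11444*(-1/47878) = 11328*(-1/27) + 5722/23939 = -3776/9 + 5722/23939 = -90342166/215451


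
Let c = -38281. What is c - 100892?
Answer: -139173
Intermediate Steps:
c - 100892 = -38281 - 100892 = -139173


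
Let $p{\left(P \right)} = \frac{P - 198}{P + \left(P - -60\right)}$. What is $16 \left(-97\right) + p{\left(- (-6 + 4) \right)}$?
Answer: $- \frac{24881}{16} \approx -1555.1$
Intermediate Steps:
$p{\left(P \right)} = \frac{-198 + P}{60 + 2 P}$ ($p{\left(P \right)} = \frac{-198 + P}{P + \left(P + 60\right)} = \frac{-198 + P}{P + \left(60 + P\right)} = \frac{-198 + P}{60 + 2 P}$)
$16 \left(-97\right) + p{\left(- (-6 + 4) \right)} = 16 \left(-97\right) + \frac{-198 - \left(-6 + 4\right)}{2 \left(30 - \left(-6 + 4\right)\right)} = -1552 + \frac{-198 - -2}{2 \left(30 - -2\right)} = -1552 + \frac{-198 + 2}{2 \left(30 + 2\right)} = -1552 + \frac{1}{2} \cdot \frac{1}{32} \left(-196\right) = -1552 - \frac{49}{16} = - \frac{24881}{16}$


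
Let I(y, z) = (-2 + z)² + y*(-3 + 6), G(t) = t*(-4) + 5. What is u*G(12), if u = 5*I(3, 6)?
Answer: -5375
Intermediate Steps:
G(t) = 5 - 4*t (G(t) = -4*t + 5 = 5 - 4*t)
I(y, z) = (-2 + z)² + 3*y (I(y, z) = (-2 + z)² + y*3 = (-2 + z)² + 3*y)
u = 125 (u = 5*((-2 + 6)² + 3*3) = 5*(4² + 9) = 5*(16 + 9) = 5*25 = 125)
u*G(12) = 125*(5 - 4*12) = 125*(5 - 48) = 125*(-43) = -5375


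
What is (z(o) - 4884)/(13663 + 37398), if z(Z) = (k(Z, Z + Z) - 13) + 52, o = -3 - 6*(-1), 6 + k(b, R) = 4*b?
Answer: -4839/51061 ≈ -0.094769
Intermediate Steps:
k(b, R) = -6 + 4*b
o = 3 (o = -3 + 6 = 3)
z(Z) = 33 + 4*Z (z(Z) = ((-6 + 4*Z) - 13) + 52 = (-19 + 4*Z) + 52 = 33 + 4*Z)
(z(o) - 4884)/(13663 + 37398) = ((33 + 4*3) - 4884)/(13663 + 37398) = ((33 + 12) - 4884)/51061 = (45 - 4884)*(1/51061) = -4839*1/51061 = -4839/51061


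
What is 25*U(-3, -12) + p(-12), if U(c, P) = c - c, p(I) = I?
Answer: -12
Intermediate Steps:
U(c, P) = 0
25*U(-3, -12) + p(-12) = 25*0 - 12 = 0 - 12 = -12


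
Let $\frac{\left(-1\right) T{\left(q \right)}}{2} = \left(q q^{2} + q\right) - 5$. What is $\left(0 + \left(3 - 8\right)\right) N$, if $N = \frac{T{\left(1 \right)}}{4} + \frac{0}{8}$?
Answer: $- \frac{15}{2} \approx -7.5$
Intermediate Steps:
$T{\left(q \right)} = 10 - 2 q - 2 q^{3}$ ($T{\left(q \right)} = - 2 \left(\left(q q^{2} + q\right) - 5\right) = - 2 \left(\left(q^{3} + q\right) - 5\right) = - 2 \left(\left(q + q^{3}\right) - 5\right) = - 2 \left(-5 + q + q^{3}\right) = 10 - 2 q - 2 q^{3}$)
$N = \frac{3}{2}$ ($N = \frac{10 - 2 - 2 \cdot 1^{3}}{4} + \frac{0}{8} = \left(10 - 2 - 2\right) \frac{1}{4} + 0 \cdot \frac{1}{8} = \left(10 - 2 - 2\right) \frac{1}{4} + 0 = 6 \cdot \frac{1}{4} + 0 = \frac{3}{2} + 0 = \frac{3}{2} \approx 1.5$)
$\left(0 + \left(3 - 8\right)\right) N = \left(0 + \left(3 - 8\right)\right) \frac{3}{2} = \left(0 - 5\right) \frac{3}{2} = \left(-5\right) \frac{3}{2} = - \frac{15}{2}$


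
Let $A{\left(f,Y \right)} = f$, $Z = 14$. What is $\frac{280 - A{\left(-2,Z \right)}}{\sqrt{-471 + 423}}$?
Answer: $- \frac{47 i \sqrt{3}}{2} \approx - 40.703 i$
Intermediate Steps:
$\frac{280 - A{\left(-2,Z \right)}}{\sqrt{-471 + 423}} = \frac{280 - -2}{\sqrt{-471 + 423}} = \frac{280 + 2}{\sqrt{-48}} = \frac{282}{4 i \sqrt{3}} = 282 \left(- \frac{i \sqrt{3}}{12}\right) = - \frac{47 i \sqrt{3}}{2}$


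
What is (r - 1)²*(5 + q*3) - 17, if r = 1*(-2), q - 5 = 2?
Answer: 217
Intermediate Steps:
q = 7 (q = 5 + 2 = 7)
r = -2
(r - 1)²*(5 + q*3) - 17 = (-2 - 1)²*(5 + 7*3) - 17 = (-3)²*(5 + 21) - 17 = 9*26 - 17 = 234 - 17 = 217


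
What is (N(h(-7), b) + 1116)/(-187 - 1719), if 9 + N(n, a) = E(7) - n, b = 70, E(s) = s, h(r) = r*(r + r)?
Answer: -508/953 ≈ -0.53305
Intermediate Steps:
h(r) = 2*r**2 (h(r) = r*(2*r) = 2*r**2)
N(n, a) = -2 - n (N(n, a) = -9 + (7 - n) = -2 - n)
(N(h(-7), b) + 1116)/(-187 - 1719) = ((-2 - 2*(-7)**2) + 1116)/(-187 - 1719) = ((-2 - 2*49) + 1116)/(-1906) = ((-2 - 1*98) + 1116)*(-1/1906) = ((-2 - 98) + 1116)*(-1/1906) = (-100 + 1116)*(-1/1906) = 1016*(-1/1906) = -508/953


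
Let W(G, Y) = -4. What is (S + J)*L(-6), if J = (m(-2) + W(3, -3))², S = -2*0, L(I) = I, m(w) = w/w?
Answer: -54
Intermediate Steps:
m(w) = 1
S = 0
J = 9 (J = (1 - 4)² = (-3)² = 9)
(S + J)*L(-6) = (0 + 9)*(-6) = 9*(-6) = -54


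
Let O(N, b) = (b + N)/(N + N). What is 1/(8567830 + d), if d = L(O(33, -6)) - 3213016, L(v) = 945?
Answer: 1/5355759 ≈ 1.8671e-7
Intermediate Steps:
O(N, b) = (N + b)/(2*N) (O(N, b) = (N + b)/((2*N)) = (N + b)*(1/(2*N)) = (N + b)/(2*N))
d = -3212071 (d = 945 - 3213016 = -3212071)
1/(8567830 + d) = 1/(8567830 - 3212071) = 1/5355759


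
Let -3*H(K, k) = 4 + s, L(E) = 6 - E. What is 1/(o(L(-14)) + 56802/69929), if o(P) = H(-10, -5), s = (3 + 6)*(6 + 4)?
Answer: -209787/6402920 ≈ -0.032764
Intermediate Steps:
s = 90 (s = 9*10 = 90)
H(K, k) = -94/3 (H(K, k) = -(4 + 90)/3 = -1/3*94 = -94/3)
o(P) = -94/3
1/(o(L(-14)) + 56802/69929) = 1/(-94/3 + 56802/69929) = 1/(-6402920/209787) = -209787/6402920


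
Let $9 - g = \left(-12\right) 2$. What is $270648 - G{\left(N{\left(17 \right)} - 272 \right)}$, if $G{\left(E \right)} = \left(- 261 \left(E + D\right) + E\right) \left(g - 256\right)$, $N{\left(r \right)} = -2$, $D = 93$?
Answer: $10744289$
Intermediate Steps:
$g = 33$ ($g = 9 - \left(-12\right) 2 = 9 - -24 = 9 + 24 = 33$)
$G{\left(E \right)} = 5412879 + 57980 E$ ($G{\left(E \right)} = \left(- 261 \left(E + 93\right) + E\right) \left(33 - 256\right) = \left(- 261 \left(93 + E\right) + E\right) \left(-223\right) = \left(\left(-24273 - 261 E\right) + E\right) \left(-223\right) = \left(-24273 - 260 E\right) \left(-223\right) = 5412879 + 57980 E$)
$270648 - G{\left(N{\left(17 \right)} - 272 \right)} = 270648 - \left(5412879 + 57980 \left(-2 - 272\right)\right) = 270648 - \left(5412879 + 57980 \left(-274\right)\right) = 270648 - \left(5412879 - 15886520\right) = 270648 - -10473641 = 270648 + 10473641 = 10744289$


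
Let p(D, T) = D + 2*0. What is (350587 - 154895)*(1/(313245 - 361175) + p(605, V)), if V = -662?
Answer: 2837303964054/23965 ≈ 1.1839e+8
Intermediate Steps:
p(D, T) = D (p(D, T) = D + 0 = D)
(350587 - 154895)*(1/(313245 - 361175) + p(605, V)) = (350587 - 154895)*(1/(313245 - 361175) + 605) = 195692*(1/(-47930) + 605) = 195692*(-1/47930 + 605) = 195692*(28997649/47930) = 2837303964054/23965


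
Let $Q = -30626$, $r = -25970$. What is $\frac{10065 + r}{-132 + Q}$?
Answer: $\frac{15905}{30758} \approx 0.5171$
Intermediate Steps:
$\frac{10065 + r}{-132 + Q} = \frac{10065 - 25970}{-132 - 30626} = - \frac{15905}{-30758} = \left(-15905\right) \left(- \frac{1}{30758}\right) = \frac{15905}{30758}$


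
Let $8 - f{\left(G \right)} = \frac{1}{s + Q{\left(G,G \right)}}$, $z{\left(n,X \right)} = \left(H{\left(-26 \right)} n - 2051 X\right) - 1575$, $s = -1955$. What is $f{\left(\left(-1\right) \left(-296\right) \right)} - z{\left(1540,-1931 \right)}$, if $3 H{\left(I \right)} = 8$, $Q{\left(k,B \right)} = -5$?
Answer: $- \frac{23302467437}{5880} \approx -3.963 \cdot 10^{6}$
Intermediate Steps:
$H{\left(I \right)} = \frac{8}{3}$ ($H{\left(I \right)} = \frac{1}{3} \cdot 8 = \frac{8}{3}$)
$z{\left(n,X \right)} = -1575 - 2051 X + \frac{8 n}{3}$ ($z{\left(n,X \right)} = \left(\frac{8 n}{3} - 2051 X\right) - 1575 = \left(- 2051 X + \frac{8 n}{3}\right) - 1575 = -1575 - 2051 X + \frac{8 n}{3}$)
$f{\left(G \right)} = \frac{15681}{1960}$ ($f{\left(G \right)} = 8 - \frac{1}{-1955 - 5} = 8 - \frac{1}{-1960} = 8 - - \frac{1}{1960} = 8 + \frac{1}{1960} = \frac{15681}{1960}$)
$f{\left(\left(-1\right) \left(-296\right) \right)} - z{\left(1540,-1931 \right)} = \frac{15681}{1960} - \left(-1575 - -3960481 + \frac{8}{3} \cdot 1540\right) = \frac{15681}{1960} - \left(-1575 + 3960481 + \frac{12320}{3}\right) = \frac{15681}{1960} - \frac{11889038}{3} = - \frac{23302467437}{5880}$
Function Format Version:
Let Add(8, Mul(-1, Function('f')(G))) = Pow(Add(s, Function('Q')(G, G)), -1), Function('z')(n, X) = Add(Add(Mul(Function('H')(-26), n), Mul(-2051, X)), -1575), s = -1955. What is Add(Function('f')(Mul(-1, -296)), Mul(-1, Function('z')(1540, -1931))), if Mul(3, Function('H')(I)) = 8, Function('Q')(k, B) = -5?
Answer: Rational(-23302467437, 5880) ≈ -3.9630e+6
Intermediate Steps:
Function('H')(I) = Rational(8, 3) (Function('H')(I) = Mul(Rational(1, 3), 8) = Rational(8, 3))
Function('z')(n, X) = Add(-1575, Mul(-2051, X), Mul(Rational(8, 3), n)) (Function('z')(n, X) = Add(Add(Mul(Rational(8, 3), n), Mul(-2051, X)), -1575) = Add(Add(Mul(-2051, X), Mul(Rational(8, 3), n)), -1575) = Add(-1575, Mul(-2051, X), Mul(Rational(8, 3), n)))
Function('f')(G) = Rational(15681, 1960) (Function('f')(G) = Add(8, Mul(-1, Pow(Add(-1955, -5), -1))) = Add(8, Mul(-1, Pow(-1960, -1))) = Add(8, Mul(-1, Rational(-1, 1960))) = Add(8, Rational(1, 1960)) = Rational(15681, 1960))
Add(Function('f')(Mul(-1, -296)), Mul(-1, Function('z')(1540, -1931))) = Add(Rational(15681, 1960), Mul(-1, Add(-1575, Mul(-2051, -1931), Mul(Rational(8, 3), 1540)))) = Add(Rational(15681, 1960), Mul(-1, Add(-1575, 3960481, Rational(12320, 3)))) = Add(Rational(15681, 1960), Mul(-1, Rational(11889038, 3))) = Add(Rational(15681, 1960), Rational(-11889038, 3)) = Rational(-23302467437, 5880)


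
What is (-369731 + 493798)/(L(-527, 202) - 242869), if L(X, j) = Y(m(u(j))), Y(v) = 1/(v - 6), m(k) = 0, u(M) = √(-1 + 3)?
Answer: -744402/1457215 ≈ -0.51084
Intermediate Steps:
u(M) = √2
Y(v) = 1/(-6 + v)
L(X, j) = -⅙ (L(X, j) = 1/(-6 + 0) = 1/(-6) = -⅙)
(-369731 + 493798)/(L(-527, 202) - 242869) = (-369731 + 493798)/(-⅙ - 242869) = 124067/(-1457215/6) = 124067*(-6/1457215) = -744402/1457215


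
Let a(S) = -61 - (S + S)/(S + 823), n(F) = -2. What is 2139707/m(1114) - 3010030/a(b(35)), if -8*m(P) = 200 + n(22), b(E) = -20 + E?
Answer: -47012206421/1265913 ≈ -37137.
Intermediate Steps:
a(S) = -61 - 2*S/(823 + S)
m(P) = -99/4 (m(P) = -(200 - 2)/8 = -⅛*198 = -99/4)
2139707/m(1114) - 3010030/a(b(35)) = 2139707/(-99/4) - 3010030*(823 + (-20 + 35))/(-50203 - 63*(-20 + 35)) = 2139707*(-4/99) - 3010030*(823 + 15)/(-50203 - 63*15) = -8558828/99 - 3010030*838/(-50203 - 945) = -8558828/99 - 3010030/((1/838)*(-51148)) = -8558828/99 - 3010030/(-25574/419) = -8558828/99 - 3010030*(-419/25574) = -8558828/99 + 630601285/12787 = -47012206421/1265913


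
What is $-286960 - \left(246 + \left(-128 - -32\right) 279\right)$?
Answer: $-260422$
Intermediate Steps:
$-286960 - \left(246 + \left(-128 - -32\right) 279\right) = -286960 - \left(246 + \left(-128 + 32\right) 279\right) = -286960 - \left(246 - 26784\right) = -286960 - -26538 = -286960 + 26538 = -260422$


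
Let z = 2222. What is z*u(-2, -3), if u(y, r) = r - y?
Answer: -2222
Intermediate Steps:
z*u(-2, -3) = 2222*(-3 - 1*(-2)) = 2222*(-3 + 2) = 2222*(-1) = -2222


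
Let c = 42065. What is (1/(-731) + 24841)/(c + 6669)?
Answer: 1297055/2544611 ≈ 0.50973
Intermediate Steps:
(1/(-731) + 24841)/(c + 6669) = (1/(-731) + 24841)/(42065 + 6669) = (-1/731 + 24841)/48734 = (18158770/731)*(1/48734) = 1297055/2544611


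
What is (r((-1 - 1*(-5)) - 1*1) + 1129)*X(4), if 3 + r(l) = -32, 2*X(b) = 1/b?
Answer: 547/4 ≈ 136.75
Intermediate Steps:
X(b) = 1/(2*b)
r(l) = -35 (r(l) = -3 - 32 = -35)
(r((-1 - 1*(-5)) - 1*1) + 1129)*X(4) = (-35 + 1129)*((½)/4) = 1094*((½)*(¼)) = 1094*(⅛) = 547/4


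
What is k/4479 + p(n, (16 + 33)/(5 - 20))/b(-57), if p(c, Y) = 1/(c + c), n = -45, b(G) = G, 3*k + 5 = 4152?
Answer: 2365283/7659090 ≈ 0.30882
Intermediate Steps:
k = 4147/3 (k = -5/3 + (⅓)*4152 = -5/3 + 1384 = 4147/3 ≈ 1382.3)
p(c, Y) = 1/(2*c)
k/4479 + p(n, (16 + 33)/(5 - 20))/b(-57) = (4147/3)/4479 + ((½)/(-45))/(-57) = (4147/3)*(1/4479) + ((½)*(-1/45))*(-1/57) = 4147/13437 - 1/90*(-1/57) = 4147/13437 + 1/5130 = 2365283/7659090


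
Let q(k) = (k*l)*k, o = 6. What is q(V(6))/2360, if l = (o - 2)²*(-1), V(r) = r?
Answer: -72/295 ≈ -0.24407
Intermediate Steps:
l = -16 (l = (6 - 2)²*(-1) = 4²*(-1) = 16*(-1) = -16)
q(k) = -16*k² (q(k) = (k*(-16))*k = (-16*k)*k = -16*k²)
q(V(6))/2360 = -16*6²/2360 = -16*36*(1/2360) = -576*1/2360 = -72/295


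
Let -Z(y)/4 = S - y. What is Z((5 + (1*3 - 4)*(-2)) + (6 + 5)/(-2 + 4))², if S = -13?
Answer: 10404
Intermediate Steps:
Z(y) = 52 + 4*y (Z(y) = -4*(-13 - y) = 52 + 4*y)
Z((5 + (1*3 - 4)*(-2)) + (6 + 5)/(-2 + 4))² = (52 + 4*((5 + (1*3 - 4)*(-2)) + (6 + 5)/(-2 + 4)))² = (52 + 4*((5 + (3 - 4)*(-2)) + 11/2))² = (52 + 4*((5 - 1*(-2)) + 11*(½)))² = (52 + 4*((5 + 2) + 11/2))² = (52 + 4*(7 + 11/2))² = (52 + 4*(25/2))² = (52 + 50)² = 102² = 10404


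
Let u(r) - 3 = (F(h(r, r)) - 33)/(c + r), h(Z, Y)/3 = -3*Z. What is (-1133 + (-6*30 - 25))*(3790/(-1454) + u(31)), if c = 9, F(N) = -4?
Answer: 10342071/14540 ≈ 711.28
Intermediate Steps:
h(Z, Y) = -9*Z (h(Z, Y) = 3*(-3*Z) = -9*Z)
u(r) = 3 - 37/(9 + r) (u(r) = 3 + (-4 - 33)/(9 + r) = 3 - 37/(9 + r))
(-1133 + (-6*30 - 25))*(3790/(-1454) + u(31)) = (-1133 + (-6*30 - 25))*(3790/(-1454) + (-10 + 3*31)/(9 + 31)) = (-1133 + (-180 - 25))*(3790*(-1/1454) + (-10 + 93)/40) = (-1133 - 205)*(-1895/727 + (1/40)*83) = -1338*(-1895/727 + 83/40) = -1338*(-15459/29080) = 10342071/14540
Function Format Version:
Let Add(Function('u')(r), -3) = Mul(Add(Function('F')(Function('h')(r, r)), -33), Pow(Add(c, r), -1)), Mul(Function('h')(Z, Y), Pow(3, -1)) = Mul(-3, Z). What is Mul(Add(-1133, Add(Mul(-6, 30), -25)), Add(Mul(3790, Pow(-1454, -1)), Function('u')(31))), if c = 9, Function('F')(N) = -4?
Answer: Rational(10342071, 14540) ≈ 711.28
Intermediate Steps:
Function('h')(Z, Y) = Mul(-9, Z) (Function('h')(Z, Y) = Mul(3, Mul(-3, Z)) = Mul(-9, Z))
Function('u')(r) = Add(3, Mul(-37, Pow(Add(9, r), -1))) (Function('u')(r) = Add(3, Mul(Add(-4, -33), Pow(Add(9, r), -1))) = Add(3, Mul(-37, Pow(Add(9, r), -1))))
Mul(Add(-1133, Add(Mul(-6, 30), -25)), Add(Mul(3790, Pow(-1454, -1)), Function('u')(31))) = Mul(Add(-1133, Add(Mul(-6, 30), -25)), Add(Mul(3790, Pow(-1454, -1)), Mul(Pow(Add(9, 31), -1), Add(-10, Mul(3, 31))))) = Mul(Add(-1133, Add(-180, -25)), Add(Mul(3790, Rational(-1, 1454)), Mul(Pow(40, -1), Add(-10, 93)))) = Mul(Add(-1133, -205), Add(Rational(-1895, 727), Mul(Rational(1, 40), 83))) = Mul(-1338, Add(Rational(-1895, 727), Rational(83, 40))) = Mul(-1338, Rational(-15459, 29080)) = Rational(10342071, 14540)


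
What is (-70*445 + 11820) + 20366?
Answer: 1036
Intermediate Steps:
(-70*445 + 11820) + 20366 = (-31150 + 11820) + 20366 = -19330 + 20366 = 1036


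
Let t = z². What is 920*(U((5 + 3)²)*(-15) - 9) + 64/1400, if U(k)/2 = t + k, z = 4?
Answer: -387848992/175 ≈ -2.2163e+6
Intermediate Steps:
t = 16 (t = 4² = 16)
U(k) = 32 + 2*k (U(k) = 2*(16 + k) = 32 + 2*k)
920*(U((5 + 3)²)*(-15) - 9) + 64/1400 = 920*((32 + 2*(5 + 3)²)*(-15) - 9) + 64/1400 = 920*((32 + 2*8²)*(-15) - 9) + 64*(1/1400) = 920*((32 + 2*64)*(-15) - 9) + 8/175 = 920*((32 + 128)*(-15) - 9) + 8/175 = 920*(160*(-15) - 9) + 8/175 = 920*(-2400 - 9) + 8/175 = 920*(-2409) + 8/175 = -2216280 + 8/175 = -387848992/175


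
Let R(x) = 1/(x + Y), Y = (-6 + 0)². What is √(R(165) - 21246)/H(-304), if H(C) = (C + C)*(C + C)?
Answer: I*√858359445/74302464 ≈ 0.0003943*I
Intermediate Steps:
Y = 36 (Y = (-6)² = 36)
H(C) = 4*C² (H(C) = (2*C)*(2*C) = 4*C²)
R(x) = 1/(36 + x) (R(x) = 1/(x + 36) = 1/(36 + x))
√(R(165) - 21246)/H(-304) = √(1/(36 + 165) - 21246)/((4*(-304)²)) = √(1/201 - 21246)/((4*92416)) = √(1/201 - 21246)/369664 = √(-4270445/201)*(1/369664) = (I*√858359445/201)*(1/369664) = I*√858359445/74302464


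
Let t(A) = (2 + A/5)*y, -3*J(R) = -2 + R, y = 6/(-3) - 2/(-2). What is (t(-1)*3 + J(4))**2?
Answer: 8281/225 ≈ 36.804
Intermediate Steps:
y = -1 (y = 6*(-1/3) - 2*(-1/2) = -2 + 1 = -1)
J(R) = 2/3 - R/3 (J(R) = -(-2 + R)/3 = 2/3 - R/3)
t(A) = -2 - A/5 (t(A) = (2 + A/5)*(-1) = -2 - A/5)
(t(-1)*3 + J(4))**2 = ((-2 - 1/5*(-1))*3 + (2/3 - 1/3*4))**2 = ((-2 + 1/5)*3 + (2/3 - 4/3))**2 = (-9/5*3 - 2/3)**2 = (-27/5 - 2/3)**2 = (-91/15)**2 = 8281/225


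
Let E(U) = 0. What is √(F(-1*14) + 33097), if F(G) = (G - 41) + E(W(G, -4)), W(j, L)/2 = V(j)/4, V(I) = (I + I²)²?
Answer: √33042 ≈ 181.77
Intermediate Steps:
W(j, L) = j²*(1 + j)²/2 (W(j, L) = 2*((j²*(1 + j)²)/4) = 2*((j²*(1 + j)²)*(¼)) = 2*(j²*(1 + j)²/4) = j²*(1 + j)²/2)
F(G) = -41 + G (F(G) = (G - 41) + 0 = (-41 + G) + 0 = -41 + G)
√(F(-1*14) + 33097) = √((-41 - 1*14) + 33097) = √((-41 - 14) + 33097) = √(-55 + 33097) = √33042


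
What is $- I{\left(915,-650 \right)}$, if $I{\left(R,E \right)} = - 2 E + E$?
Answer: $-650$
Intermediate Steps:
$I{\left(R,E \right)} = - E$
$- I{\left(915,-650 \right)} = - \left(-1\right) \left(-650\right) = \left(-1\right) 650 = -650$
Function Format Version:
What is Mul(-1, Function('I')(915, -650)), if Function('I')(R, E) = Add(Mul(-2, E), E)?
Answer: -650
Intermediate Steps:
Function('I')(R, E) = Mul(-1, E)
Mul(-1, Function('I')(915, -650)) = Mul(-1, Mul(-1, -650)) = Mul(-1, 650) = -650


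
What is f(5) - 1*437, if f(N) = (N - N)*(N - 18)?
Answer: -437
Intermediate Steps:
f(N) = 0 (f(N) = 0*(-18 + N) = 0)
f(5) - 1*437 = 0 - 1*437 = 0 - 437 = -437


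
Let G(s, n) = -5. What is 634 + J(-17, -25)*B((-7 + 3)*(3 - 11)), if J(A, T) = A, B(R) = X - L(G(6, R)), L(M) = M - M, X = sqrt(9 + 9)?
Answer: 634 - 51*sqrt(2) ≈ 561.88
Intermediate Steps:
X = 3*sqrt(2) (X = sqrt(18) = 3*sqrt(2) ≈ 4.2426)
L(M) = 0
B(R) = 3*sqrt(2) (B(R) = 3*sqrt(2) - 1*0 = 3*sqrt(2) + 0 = 3*sqrt(2))
634 + J(-17, -25)*B((-7 + 3)*(3 - 11)) = 634 - 51*sqrt(2)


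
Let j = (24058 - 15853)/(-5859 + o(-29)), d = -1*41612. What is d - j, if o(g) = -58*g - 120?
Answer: -178798559/4297 ≈ -41610.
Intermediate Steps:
o(g) = -120 - 58*g
d = -41612
j = -8205/4297 (j = (24058 - 15853)/(-5859 + (-120 - 58*(-29))) = 8205/(-5859 + (-120 + 1682)) = 8205/(-5859 + 1562) = 8205/(-4297) = 8205*(-1/4297) = -8205/4297 ≈ -1.9095)
d - j = -41612 - 1*(-8205/4297) = -41612 + 8205/4297 = -178798559/4297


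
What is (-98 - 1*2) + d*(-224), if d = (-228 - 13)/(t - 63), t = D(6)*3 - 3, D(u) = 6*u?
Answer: 3556/3 ≈ 1185.3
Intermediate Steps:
t = 105 (t = (6*6)*3 - 3 = 36*3 - 3 = 108 - 3 = 105)
d = -241/42 (d = (-228 - 13)/(105 - 63) = -241/42 ≈ -5.7381)
(-98 - 1*2) + d*(-224) = (-98 - 1*2) - 241/42*(-224) = (-98 - 2) + 3856/3 = -100 + 3856/3 = 3556/3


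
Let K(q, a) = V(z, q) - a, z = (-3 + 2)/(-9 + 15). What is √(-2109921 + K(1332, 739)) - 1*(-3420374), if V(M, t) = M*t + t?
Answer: 3420374 + 5*I*√84382 ≈ 3.4204e+6 + 1452.4*I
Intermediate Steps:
z = -⅙ (z = -1/6 = -1*⅙ = -⅙ ≈ -0.16667)
V(M, t) = t + M*t
K(q, a) = -a + 5*q/6 (K(q, a) = q*(1 - ⅙) - a = q*(⅚) - a = 5*q/6 - a = -a + 5*q/6)
√(-2109921 + K(1332, 739)) - 1*(-3420374) = √(-2109921 + (-1*739 + (⅚)*1332)) - 1*(-3420374) = √(-2109921 + (-739 + 1110)) + 3420374 = √(-2109921 + 371) + 3420374 = √(-2109550) + 3420374 = 5*I*√84382 + 3420374 = 3420374 + 5*I*√84382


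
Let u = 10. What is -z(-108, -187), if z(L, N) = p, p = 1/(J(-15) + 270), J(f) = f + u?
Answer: -1/265 ≈ -0.0037736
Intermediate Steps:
J(f) = 10 + f (J(f) = f + 10 = 10 + f)
p = 1/265 (p = 1/((10 - 15) + 270) = 1/(-5 + 270) = 1/265 ≈ 0.0037736)
z(L, N) = 1/265
-z(-108, -187) = -1*1/265 = -1/265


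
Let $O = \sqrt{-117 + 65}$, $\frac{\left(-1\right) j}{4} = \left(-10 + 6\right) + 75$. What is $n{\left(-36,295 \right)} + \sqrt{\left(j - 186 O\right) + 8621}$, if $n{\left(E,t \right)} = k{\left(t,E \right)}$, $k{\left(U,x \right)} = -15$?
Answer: $-15 + \sqrt{8337 - 372 i \sqrt{13}} \approx 76.6 - 7.3213 i$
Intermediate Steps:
$j = -284$ ($j = - 4 \left(\left(-10 + 6\right) + 75\right) = - 4 \left(-4 + 75\right) = \left(-4\right) 71 = -284$)
$O = 2 i \sqrt{13}$ ($O = \sqrt{-52} = 2 i \sqrt{13} \approx 7.2111 i$)
$n{\left(E,t \right)} = -15$
$n{\left(-36,295 \right)} + \sqrt{\left(j - 186 O\right) + 8621} = -15 + \sqrt{\left(-284 - 186 \cdot 2 i \sqrt{13}\right) + 8621} = -15 + \sqrt{\left(-284 - 372 i \sqrt{13}\right) + 8621} = -15 + \sqrt{8337 - 372 i \sqrt{13}}$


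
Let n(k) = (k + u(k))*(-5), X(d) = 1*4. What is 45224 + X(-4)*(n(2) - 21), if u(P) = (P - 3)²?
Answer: 45080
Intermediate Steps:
X(d) = 4
u(P) = (-3 + P)²
n(k) = -5*k - 5*(-3 + k)² (n(k) = (k + (-3 + k)²)*(-5) = -5*k - 5*(-3 + k)²)
45224 + X(-4)*(n(2) - 21) = 45224 + 4*((-5*2 - 5*(-3 + 2)²) - 21) = 45224 + 4*((-10 - 5*(-1)²) - 21) = 45224 + 4*((-10 - 5*1) - 21) = 45224 + 4*((-10 - 5) - 21) = 45224 + 4*(-15 - 21) = 45224 + 4*(-36) = 45224 - 144 = 45080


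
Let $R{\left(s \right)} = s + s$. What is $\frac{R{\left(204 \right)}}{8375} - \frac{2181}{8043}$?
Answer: $- \frac{4994777}{22453375} \approx -0.22245$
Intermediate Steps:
$R{\left(s \right)} = 2 s$
$\frac{R{\left(204 \right)}}{8375} - \frac{2181}{8043} = \frac{2 \cdot 204}{8375} - \frac{2181}{8043} = 408 \cdot \frac{1}{8375} - \frac{727}{2681} = \frac{408}{8375} - \frac{727}{2681} = - \frac{4994777}{22453375}$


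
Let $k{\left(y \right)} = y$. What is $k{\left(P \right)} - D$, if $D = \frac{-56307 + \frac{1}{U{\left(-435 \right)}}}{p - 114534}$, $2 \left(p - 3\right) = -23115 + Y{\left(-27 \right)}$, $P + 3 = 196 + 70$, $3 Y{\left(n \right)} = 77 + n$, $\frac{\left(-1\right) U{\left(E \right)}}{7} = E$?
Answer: $\frac{201595910917}{767828215} \approx 262.55$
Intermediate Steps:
$U{\left(E \right)} = - 7 E$
$Y{\left(n \right)} = \frac{77}{3} + \frac{n}{3}$ ($Y{\left(n \right)} = \frac{77 + n}{3} = \frac{77}{3} + \frac{n}{3}$)
$P = 263$ ($P = -3 + \left(196 + 70\right) = -3 + 266 = 263$)
$p = - \frac{69277}{6}$ ($p = 3 + \frac{-23115 + \left(\frac{77}{3} + \frac{1}{3} \left(-27\right)\right)}{2} = 3 + \frac{-23115 + \left(\frac{77}{3} - 9\right)}{2} = 3 + \frac{-23115 + \frac{50}{3}}{2} = 3 + \frac{1}{2} \left(- \frac{69295}{3}\right) = 3 - \frac{69295}{6} = - \frac{69277}{6} \approx -11546.0$)
$D = \frac{342909628}{767828215}$ ($D = \frac{-56307 + \frac{1}{\left(-7\right) \left(-435\right)}}{- \frac{69277}{6} - 114534} = \frac{-56307 + \frac{1}{3045}}{- \frac{756481}{6}} = \left(-56307 + \frac{1}{3045}\right) \left(- \frac{6}{756481}\right) = \left(- \frac{171454814}{3045}\right) \left(- \frac{6}{756481}\right) = \frac{342909628}{767828215} \approx 0.4466$)
$k{\left(P \right)} - D = 263 - \frac{342909628}{767828215} = \frac{201595910917}{767828215}$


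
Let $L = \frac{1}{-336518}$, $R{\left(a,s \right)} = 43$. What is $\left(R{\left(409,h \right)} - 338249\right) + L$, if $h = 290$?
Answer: $- \frac{113812406709}{336518} \approx -3.3821 \cdot 10^{5}$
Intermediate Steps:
$L = - \frac{1}{336518} \approx -2.9716 \cdot 10^{-6}$
$\left(R{\left(409,h \right)} - 338249\right) + L = \left(43 - 338249\right) - \frac{1}{336518} = -338206 - \frac{1}{336518} = - \frac{113812406709}{336518}$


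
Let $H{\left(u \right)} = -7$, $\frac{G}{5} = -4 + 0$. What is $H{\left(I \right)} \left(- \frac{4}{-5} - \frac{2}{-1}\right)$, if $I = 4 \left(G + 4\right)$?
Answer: $- \frac{98}{5} \approx -19.6$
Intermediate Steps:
$G = -20$ ($G = 5 \left(-4 + 0\right) = 5 \left(-4\right) = -20$)
$I = -64$ ($I = 4 \left(-20 + 4\right) = 4 \left(-16\right) = -64$)
$H{\left(I \right)} \left(- \frac{4}{-5} - \frac{2}{-1}\right) = - 7 \left(- \frac{4}{-5} - \frac{2}{-1}\right) = - 7 \left(\left(-4\right) \left(- \frac{1}{5}\right) - -2\right) = - 7 \left(\frac{4}{5} + 2\right) = \left(-7\right) \frac{14}{5} = - \frac{98}{5}$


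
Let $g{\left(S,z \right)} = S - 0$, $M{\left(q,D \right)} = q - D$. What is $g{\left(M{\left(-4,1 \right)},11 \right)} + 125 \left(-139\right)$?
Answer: $-17380$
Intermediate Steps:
$g{\left(S,z \right)} = S$ ($g{\left(S,z \right)} = S + 0 = S$)
$g{\left(M{\left(-4,1 \right)},11 \right)} + 125 \left(-139\right) = \left(-4 - 1\right) + 125 \left(-139\right) = \left(-4 - 1\right) - 17375 = -5 - 17375 = -17380$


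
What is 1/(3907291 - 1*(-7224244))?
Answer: 1/11131535 ≈ 8.9835e-8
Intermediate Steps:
1/(3907291 - 1*(-7224244)) = 1/(3907291 + 7224244) = 1/11131535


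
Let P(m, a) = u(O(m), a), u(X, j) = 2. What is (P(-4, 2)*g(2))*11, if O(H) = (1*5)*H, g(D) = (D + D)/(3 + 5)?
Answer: 11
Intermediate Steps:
g(D) = D/4 (g(D) = (2*D)/8 = (2*D)*(1/8) = D/4)
O(H) = 5*H
P(m, a) = 2
(P(-4, 2)*g(2))*11 = (2*((1/4)*2))*11 = (2*(1/2))*11 = 1*11 = 11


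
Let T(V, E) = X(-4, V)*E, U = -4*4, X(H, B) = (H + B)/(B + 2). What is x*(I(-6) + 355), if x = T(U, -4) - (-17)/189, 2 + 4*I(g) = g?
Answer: -375239/189 ≈ -1985.4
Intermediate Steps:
X(H, B) = (B + H)/(2 + B)
I(g) = -½ + g/4
U = -16
T(V, E) = E*(-4 + V)/(2 + V) (T(V, E) = ((V - 4)/(2 + V))*E = ((-4 + V)/(2 + V))*E = E*(-4 + V)/(2 + V))
x = -1063/189 (x = -4*(-4 - 16)/(2 - 16) - (-17)/189 = -4*(-20)/(-14) - (-17)/189 = -4*(-1/14)*(-20) - 1*(-17/189) = -40/7 + 17/189 = -1063/189 ≈ -5.6243)
x*(I(-6) + 355) = -1063*((-½ + (¼)*(-6)) + 355)/189 = -1063*((-½ - 3/2) + 355)/189 = -1063*(-2 + 355)/189 = -1063/189*353 = -375239/189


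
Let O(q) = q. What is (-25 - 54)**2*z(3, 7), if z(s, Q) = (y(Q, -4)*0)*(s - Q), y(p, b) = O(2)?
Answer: 0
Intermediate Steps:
y(p, b) = 2
z(s, Q) = 0 (z(s, Q) = (2*0)*(s - Q) = 0*(s - Q) = 0)
(-25 - 54)**2*z(3, 7) = (-25 - 54)**2*0 = (-79)**2*0 = 6241*0 = 0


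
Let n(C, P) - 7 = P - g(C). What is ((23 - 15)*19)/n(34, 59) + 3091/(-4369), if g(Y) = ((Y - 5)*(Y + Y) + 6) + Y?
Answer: -3339587/4251037 ≈ -0.78559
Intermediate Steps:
g(Y) = 6 + Y + 2*Y*(-5 + Y) (g(Y) = ((-5 + Y)*(2*Y) + 6) + Y = (2*Y*(-5 + Y) + 6) + Y = (6 + 2*Y*(-5 + Y)) + Y = 6 + Y + 2*Y*(-5 + Y))
n(C, P) = 1 + P - 2*C**2 + 9*C (n(C, P) = 7 + (P - (6 - 9*C + 2*C**2)) = 7 + (P + (-6 - 2*C**2 + 9*C)) = 7 + (-6 + P - 2*C**2 + 9*C) = 1 + P - 2*C**2 + 9*C)
((23 - 15)*19)/n(34, 59) + 3091/(-4369) = ((23 - 15)*19)/(1 + 59 - 2*34**2 + 9*34) + 3091/(-4369) = (8*19)/(1 + 59 - 2*1156 + 306) + 3091*(-1/4369) = 152/(1 + 59 - 2312 + 306) - 3091/4369 = 152/(-1946) - 3091/4369 = 152*(-1/1946) - 3091/4369 = -76/973 - 3091/4369 = -3339587/4251037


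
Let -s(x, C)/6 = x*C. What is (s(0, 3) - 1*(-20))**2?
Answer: 400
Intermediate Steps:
s(x, C) = -6*C*x (s(x, C) = -6*x*C = -6*C*x)
(s(0, 3) - 1*(-20))**2 = (-6*3*0 - 1*(-20))**2 = (0 + 20)**2 = 20**2 = 400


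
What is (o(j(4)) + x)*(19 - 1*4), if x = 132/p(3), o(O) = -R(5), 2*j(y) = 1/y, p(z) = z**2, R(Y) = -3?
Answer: 265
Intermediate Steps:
j(y) = 1/(2*y)
o(O) = 3 (o(O) = -1*(-3) = 3)
x = 44/3 (x = 132/(3**2) = 132/9 = 132*(1/9) = 44/3 ≈ 14.667)
(o(j(4)) + x)*(19 - 1*4) = (3 + 44/3)*(19 - 1*4) = 53*(19 - 4)/3 = (53/3)*15 = 265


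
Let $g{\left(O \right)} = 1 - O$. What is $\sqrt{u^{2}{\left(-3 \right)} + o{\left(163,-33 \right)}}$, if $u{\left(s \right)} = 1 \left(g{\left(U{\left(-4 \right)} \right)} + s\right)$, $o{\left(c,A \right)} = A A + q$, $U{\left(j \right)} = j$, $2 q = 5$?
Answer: $\frac{\sqrt{4382}}{2} \approx 33.098$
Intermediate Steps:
$q = \frac{5}{2}$ ($q = \frac{1}{2} \cdot 5 = \frac{5}{2} \approx 2.5$)
$o{\left(c,A \right)} = \frac{5}{2} + A^{2}$ ($o{\left(c,A \right)} = A A + \frac{5}{2} = A^{2} + \frac{5}{2} = \frac{5}{2} + A^{2}$)
$u{\left(s \right)} = 5 + s$ ($u{\left(s \right)} = 1 \left(\left(1 - -4\right) + s\right) = 1 \left(\left(1 + 4\right) + s\right) = 1 \left(5 + s\right) = 5 + s$)
$\sqrt{u^{2}{\left(-3 \right)} + o{\left(163,-33 \right)}} = \sqrt{\left(5 - 3\right)^{2} + \left(\frac{5}{2} + \left(-33\right)^{2}\right)} = \sqrt{2^{2} + \left(\frac{5}{2} + 1089\right)} = \sqrt{4 + \frac{2183}{2}} = \sqrt{\frac{2191}{2}} = \frac{\sqrt{4382}}{2}$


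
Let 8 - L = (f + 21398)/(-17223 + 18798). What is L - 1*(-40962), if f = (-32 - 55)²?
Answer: 64498783/1575 ≈ 40952.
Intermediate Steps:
f = 7569 (f = (-87)² = 7569)
L = -16367/1575 (L = 8 - (7569 + 21398)/(-17223 + 18798) = 8 - 28967/1575 = -16367/1575 ≈ -10.392)
L - 1*(-40962) = -16367/1575 - 1*(-40962) = -16367/1575 + 40962 = 64498783/1575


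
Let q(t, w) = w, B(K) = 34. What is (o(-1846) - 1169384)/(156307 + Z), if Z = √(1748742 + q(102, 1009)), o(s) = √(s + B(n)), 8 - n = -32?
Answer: -91391452444/12215064249 + 584692*√1749751/12215064249 - I*√792637203/12215064249 + 156307*I*√453/12215064249 ≈ -7.4185 + 0.00027005*I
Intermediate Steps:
n = 40 (n = 8 - 1*(-32) = 8 + 32 = 40)
o(s) = √(34 + s) (o(s) = √(s + 34) = √(34 + s))
Z = √1749751 (Z = √(1748742 + 1009) = √1749751 ≈ 1322.8)
(o(-1846) - 1169384)/(156307 + Z) = (√(34 - 1846) - 1169384)/(156307 + √1749751) = (√(-1812) - 1169384)/(156307 + √1749751) = (2*I*√453 - 1169384)/(156307 + √1749751) = (-1169384 + 2*I*√453)/(156307 + √1749751)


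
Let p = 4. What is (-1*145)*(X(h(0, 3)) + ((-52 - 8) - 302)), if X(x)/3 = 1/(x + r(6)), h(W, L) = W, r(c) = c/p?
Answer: 52200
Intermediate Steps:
r(c) = c/4
X(x) = 3/(3/2 + x) (X(x) = 3/(x + (¼)*6) = 3/(x + 3/2) = 3/(3/2 + x))
(-1*145)*(X(h(0, 3)) + ((-52 - 8) - 302)) = (-1*145)*(6/(3 + 2*0) + ((-52 - 8) - 302)) = -145*(6/(3 + 0) + (-60 - 302)) = -145*(6/3 - 362) = -145*(6*(⅓) - 362) = -145*(2 - 362) = -145*(-360) = 52200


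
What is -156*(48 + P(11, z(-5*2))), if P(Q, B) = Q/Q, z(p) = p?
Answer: -7644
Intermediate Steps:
P(Q, B) = 1
-156*(48 + P(11, z(-5*2))) = -156*(48 + 1) = -156*49 = -7644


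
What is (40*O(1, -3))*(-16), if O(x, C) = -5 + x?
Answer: 2560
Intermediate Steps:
(40*O(1, -3))*(-16) = (40*(-5 + 1))*(-16) = (40*(-4))*(-16) = -160*(-16) = 2560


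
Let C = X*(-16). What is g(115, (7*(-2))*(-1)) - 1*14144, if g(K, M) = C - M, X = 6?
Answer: -14254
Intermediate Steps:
C = -96 (C = 6*(-16) = -96)
g(K, M) = -96 - M
g(115, (7*(-2))*(-1)) - 1*14144 = (-96 - 7*(-2)*(-1)) - 1*14144 = (-96 - (-14)*(-1)) - 14144 = (-96 - 1*14) - 14144 = (-96 - 14) - 14144 = -110 - 14144 = -14254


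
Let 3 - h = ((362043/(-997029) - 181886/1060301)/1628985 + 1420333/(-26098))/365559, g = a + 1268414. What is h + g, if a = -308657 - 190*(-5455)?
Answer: 110425285763458127235944447459843/55317469482280255502895390 ≈ 1.9962e+6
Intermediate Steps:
a = 727793 (a = -308657 - 1*(-1036450) = -308657 + 1036450 = 727793)
g = 1996207 (g = 727793 + 1268414 = 1996207)
h = 165960643905239276149674113/55317469482280255502895390 (h = 3 - ((362043/(-997029) - 181886/1060301)/1628985 + 1420333/(-26098))/365559 = 3 - ((362043*(-1/997029) - 181886*1/1060301)*(1/1628985) + 1420333*(-1/26098))/365559 = 3 - ((-1219/3357 - 181886/1060301)*(1/1628985) - 1420333/26098)/365559 = 3 - (-1903098221/3559430457*1/1628985 - 1420333/26098)/365559 = 3 - (-1903098221/5798258822996145 - 1420333/26098)/365559 = 3 - (-8235458398509640987943)/(151322958762553392210*365559) = 3 - 1*(-8235458398509640987943/55317469482280255502895390) = 3 + 8235458398509640987943/55317469482280255502895390 = 165960643905239276149674113/55317469482280255502895390 ≈ 3.0001)
h + g = 165960643905239276149674113/55317469482280255502895390 + 1996207 = 110425285763458127235944447459843/55317469482280255502895390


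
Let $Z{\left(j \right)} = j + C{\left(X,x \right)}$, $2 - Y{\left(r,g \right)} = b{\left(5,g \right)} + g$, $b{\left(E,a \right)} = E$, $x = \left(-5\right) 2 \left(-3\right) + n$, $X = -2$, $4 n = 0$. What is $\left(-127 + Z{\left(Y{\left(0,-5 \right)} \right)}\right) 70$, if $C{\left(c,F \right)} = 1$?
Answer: $-8680$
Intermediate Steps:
$n = 0$ ($n = \frac{1}{4} \cdot 0 = 0$)
$x = 30$ ($x = \left(-5\right) 2 \left(-3\right) + 0 = \left(-10\right) \left(-3\right) + 0 = 30 + 0 = 30$)
$Y{\left(r,g \right)} = -3 - g$ ($Y{\left(r,g \right)} = 2 - \left(5 + g\right) = -3 - g$)
$Z{\left(j \right)} = 1 + j$ ($Z{\left(j \right)} = j + 1 = 1 + j$)
$\left(-127 + Z{\left(Y{\left(0,-5 \right)} \right)}\right) 70 = \left(-127 + \left(1 - -2\right)\right) 70 = \left(-127 + \left(1 + \left(-3 + 5\right)\right)\right) 70 = \left(-127 + \left(1 + 2\right)\right) 70 = \left(-127 + 3\right) 70 = \left(-124\right) 70 = -8680$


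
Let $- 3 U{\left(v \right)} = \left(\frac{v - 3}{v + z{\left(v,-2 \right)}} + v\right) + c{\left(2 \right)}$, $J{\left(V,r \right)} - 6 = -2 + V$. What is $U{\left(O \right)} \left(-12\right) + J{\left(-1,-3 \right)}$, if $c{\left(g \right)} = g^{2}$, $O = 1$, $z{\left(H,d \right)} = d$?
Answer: $31$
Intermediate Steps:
$J{\left(V,r \right)} = 4 + V$ ($J{\left(V,r \right)} = 6 + \left(-2 + V\right) = 4 + V$)
$U{\left(v \right)} = - \frac{4}{3} - \frac{v}{3} - \frac{-3 + v}{3 \left(-2 + v\right)}$ ($U{\left(v \right)} = - \frac{\left(\frac{v - 3}{v - 2} + v\right) + 2^{2}}{3} = - \frac{\left(\frac{-3 + v}{-2 + v} + v\right) + 4}{3} = - \frac{\left(v + \frac{-3 + v}{-2 + v}\right) + 4}{3} = - \frac{4 + v + \frac{-3 + v}{-2 + v}}{3} = - \frac{4}{3} - \frac{v}{3} - \frac{-3 + v}{3 \left(-2 + v\right)}$)
$U{\left(O \right)} \left(-12\right) + J{\left(-1,-3 \right)} = \frac{11 - 1^{2} - 3}{3 \left(-2 + 1\right)} \left(-12\right) + \left(4 - 1\right) = \frac{11 - 1 - 3}{3 \left(-1\right)} \left(-12\right) + 3 = \frac{1}{3} \left(-1\right) \left(11 - 1 - 3\right) \left(-12\right) + 3 = \frac{1}{3} \left(-1\right) 7 \left(-12\right) + 3 = \left(- \frac{7}{3}\right) \left(-12\right) + 3 = 28 + 3 = 31$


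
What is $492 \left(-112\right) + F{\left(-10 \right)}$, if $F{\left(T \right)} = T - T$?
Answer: $-55104$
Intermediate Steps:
$F{\left(T \right)} = 0$
$492 \left(-112\right) + F{\left(-10 \right)} = 492 \left(-112\right) + 0 = -55104 + 0 = -55104$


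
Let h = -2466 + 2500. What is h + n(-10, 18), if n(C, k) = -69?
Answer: -35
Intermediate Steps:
h = 34
h + n(-10, 18) = 34 - 69 = -35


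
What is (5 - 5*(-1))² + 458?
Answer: 558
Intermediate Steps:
(5 - 5*(-1))² + 458 = (5 + 5)² + 458 = 10² + 458 = 100 + 458 = 558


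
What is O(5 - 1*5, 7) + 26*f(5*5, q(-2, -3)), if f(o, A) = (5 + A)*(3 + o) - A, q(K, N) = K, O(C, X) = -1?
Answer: 2235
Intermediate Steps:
f(o, A) = -A + (3 + o)*(5 + A) (f(o, A) = (3 + o)*(5 + A) - A = -A + (3 + o)*(5 + A))
O(5 - 1*5, 7) + 26*f(5*5, q(-2, -3)) = -1 + 26*(15 + 2*(-2) + 5*(5*5) - 10*5) = -1 + 26*(15 - 4 + 5*25 - 2*25) = -1 + 26*(15 - 4 + 125 - 50) = -1 + 26*86 = -1 + 2236 = 2235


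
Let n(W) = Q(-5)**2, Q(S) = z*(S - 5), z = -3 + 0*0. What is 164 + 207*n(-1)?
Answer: 186464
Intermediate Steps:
z = -3 (z = -3 + 0 = -3)
Q(S) = 15 - 3*S (Q(S) = -3*(S - 5) = -3*(-5 + S) = 15 - 3*S)
n(W) = 900 (n(W) = (15 - 3*(-5))**2 = (15 + 15)**2 = 30**2 = 900)
164 + 207*n(-1) = 164 + 207*900 = 164 + 186300 = 186464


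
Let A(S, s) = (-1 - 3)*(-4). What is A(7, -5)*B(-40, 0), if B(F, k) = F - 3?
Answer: -688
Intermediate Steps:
A(S, s) = 16 (A(S, s) = -4*(-4) = 16)
B(F, k) = -3 + F
A(7, -5)*B(-40, 0) = 16*(-3 - 40) = 16*(-43) = -688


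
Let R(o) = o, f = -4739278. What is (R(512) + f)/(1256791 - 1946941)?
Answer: 2369383/345075 ≈ 6.8663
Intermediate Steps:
(R(512) + f)/(1256791 - 1946941) = (512 - 4739278)/(1256791 - 1946941) = -4738766/(-690150) = -4738766*(-1/690150) = 2369383/345075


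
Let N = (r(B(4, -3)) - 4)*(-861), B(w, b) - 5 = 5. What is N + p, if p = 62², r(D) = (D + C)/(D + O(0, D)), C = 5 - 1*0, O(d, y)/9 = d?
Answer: 11993/2 ≈ 5996.5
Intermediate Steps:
O(d, y) = 9*d
B(w, b) = 10 (B(w, b) = 5 + 5 = 10)
C = 5 (C = 5 + 0 = 5)
r(D) = (5 + D)/D (r(D) = (D + 5)/(D + 9*0) = (5 + D)/(D + 0) = (5 + D)/D)
p = 3844
N = 4305/2 (N = ((5 + 10)/10 - 4)*(-861) = ((⅒)*15 - 4)*(-861) = (3/2 - 4)*(-861) = -5/2*(-861) = 4305/2 ≈ 2152.5)
N + p = 4305/2 + 3844 = 11993/2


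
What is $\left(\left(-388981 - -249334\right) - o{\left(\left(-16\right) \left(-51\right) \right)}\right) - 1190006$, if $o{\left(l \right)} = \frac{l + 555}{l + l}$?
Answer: $- \frac{723331689}{544} \approx -1.3297 \cdot 10^{6}$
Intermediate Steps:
$o{\left(l \right)} = \frac{555 + l}{2 l}$
$\left(\left(-388981 - -249334\right) - o{\left(\left(-16\right) \left(-51\right) \right)}\right) - 1190006 = \left(\left(-388981 - -249334\right) - \frac{555 - -816}{2 \left(\left(-16\right) \left(-51\right)\right)}\right) - 1190006 = \left(\left(-388981 + 249334\right) - \frac{555 + 816}{2 \cdot 816}\right) - 1190006 = \left(-139647 - \frac{1}{2} \cdot \frac{1}{816} \cdot 1371\right) - 1190006 = \left(-139647 - \frac{457}{544}\right) - 1190006 = - \frac{75968425}{544} - 1190006 = - \frac{723331689}{544}$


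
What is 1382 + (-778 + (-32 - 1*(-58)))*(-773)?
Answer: 582678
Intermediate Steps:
1382 + (-778 + (-32 - 1*(-58)))*(-773) = 1382 + (-778 + (-32 + 58))*(-773) = 1382 + (-778 + 26)*(-773) = 1382 - 752*(-773) = 1382 + 581296 = 582678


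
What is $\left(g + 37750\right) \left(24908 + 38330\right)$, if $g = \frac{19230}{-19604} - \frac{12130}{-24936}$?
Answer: $\frac{72935824018579445}{30552834} \approx 2.3872 \cdot 10^{9}$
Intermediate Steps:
$g = - \frac{30215345}{61105668}$ ($g = 19230 \left(- \frac{1}{19604}\right) - - \frac{6065}{12468} = - \frac{9615}{9802} + \frac{6065}{12468} = - \frac{30215345}{61105668} \approx -0.49448$)
$\left(g + 37750\right) \left(24908 + 38330\right) = \left(- \frac{30215345}{61105668} + 37750\right) \left(24908 + 38330\right) = \frac{2306708751655}{61105668} \cdot 63238 = \frac{72935824018579445}{30552834}$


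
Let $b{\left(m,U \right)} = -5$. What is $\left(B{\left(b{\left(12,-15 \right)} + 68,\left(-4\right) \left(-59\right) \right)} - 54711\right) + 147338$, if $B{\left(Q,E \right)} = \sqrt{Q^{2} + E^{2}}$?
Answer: $92627 + \sqrt{59665} \approx 92871.0$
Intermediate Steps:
$B{\left(Q,E \right)} = \sqrt{E^{2} + Q^{2}}$
$\left(B{\left(b{\left(12,-15 \right)} + 68,\left(-4\right) \left(-59\right) \right)} - 54711\right) + 147338 = \left(\sqrt{\left(\left(-4\right) \left(-59\right)\right)^{2} + \left(-5 + 68\right)^{2}} - 54711\right) + 147338 = \left(\sqrt{236^{2} + 63^{2}} - 54711\right) + 147338 = \left(\sqrt{55696 + 3969} - 54711\right) + 147338 = \left(\sqrt{59665} - 54711\right) + 147338 = \left(-54711 + \sqrt{59665}\right) + 147338 = 92627 + \sqrt{59665}$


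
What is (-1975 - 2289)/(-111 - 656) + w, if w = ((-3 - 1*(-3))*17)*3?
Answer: 328/59 ≈ 5.5593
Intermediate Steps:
w = 0 (w = ((-3 + 3)*17)*3 = (0*17)*3 = 0*3 = 0)
(-1975 - 2289)/(-111 - 656) + w = (-1975 - 2289)/(-111 - 656) + 0 = -4264/(-767) + 0 = -4264*(-1/767) + 0 = 328/59 + 0 = 328/59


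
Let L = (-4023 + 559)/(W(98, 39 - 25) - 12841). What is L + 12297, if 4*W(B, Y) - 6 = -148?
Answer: 316691569/25753 ≈ 12297.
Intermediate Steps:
W(B, Y) = -71/2 (W(B, Y) = 3/2 + (¼)*(-148) = 3/2 - 37 = -71/2)
L = 6928/25753 (L = (-4023 + 559)/(-71/2 - 12841) = -3464/(-25753/2) = -3464*(-2/25753) = 6928/25753 ≈ 0.26902)
L + 12297 = 6928/25753 + 12297 = 316691569/25753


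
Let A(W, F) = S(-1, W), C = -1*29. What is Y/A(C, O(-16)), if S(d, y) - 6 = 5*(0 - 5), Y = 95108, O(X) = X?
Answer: -95108/19 ≈ -5005.7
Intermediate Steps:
S(d, y) = -19 (S(d, y) = 6 + 5*(0 - 5) = 6 + 5*(-5) = 6 - 25 = -19)
C = -29
A(W, F) = -19
Y/A(C, O(-16)) = 95108/(-19) = 95108*(-1/19) = -95108/19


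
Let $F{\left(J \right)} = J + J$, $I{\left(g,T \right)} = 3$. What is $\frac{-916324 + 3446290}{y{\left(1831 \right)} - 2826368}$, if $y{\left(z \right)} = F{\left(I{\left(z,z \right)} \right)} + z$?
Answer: $- \frac{2529966}{2824531} \approx -0.89571$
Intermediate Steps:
$F{\left(J \right)} = 2 J$
$y{\left(z \right)} = 6 + z$ ($y{\left(z \right)} = 2 \cdot 3 + z = 6 + z$)
$\frac{-916324 + 3446290}{y{\left(1831 \right)} - 2826368} = \frac{-916324 + 3446290}{\left(6 + 1831\right) - 2826368} = \frac{2529966}{1837 - 2826368} = \frac{2529966}{-2824531} = 2529966 \left(- \frac{1}{2824531}\right) = - \frac{2529966}{2824531}$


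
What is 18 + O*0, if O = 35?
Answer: 18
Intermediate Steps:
18 + O*0 = 18 + 35*0 = 18 + 0 = 18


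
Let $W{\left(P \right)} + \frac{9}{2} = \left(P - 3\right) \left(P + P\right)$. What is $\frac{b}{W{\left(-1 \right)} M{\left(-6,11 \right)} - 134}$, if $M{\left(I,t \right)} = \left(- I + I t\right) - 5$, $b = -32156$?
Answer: $\frac{64312}{723} \approx 88.952$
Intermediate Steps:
$M{\left(I,t \right)} = -5 - I + I t$
$W{\left(P \right)} = - \frac{9}{2} + 2 P \left(-3 + P\right)$ ($W{\left(P \right)} = - \frac{9}{2} + \left(P - 3\right) \left(P + P\right) = - \frac{9}{2} + \left(-3 + P\right) 2 P = - \frac{9}{2} + 2 P \left(-3 + P\right)$)
$\frac{b}{W{\left(-1 \right)} M{\left(-6,11 \right)} - 134} = - \frac{32156}{\left(- \frac{9}{2} - -6 + 2 \left(-1\right)^{2}\right) \left(-5 - -6 - 66\right) - 134} = - \frac{32156}{\left(- \frac{9}{2} + 6 + 2 \cdot 1\right) \left(-5 + 6 - 66\right) - 134} = - \frac{32156}{\left(- \frac{9}{2} + 6 + 2\right) \left(-65\right) - 134} = - \frac{32156}{\frac{7}{2} \left(-65\right) - 134} = - \frac{32156}{- \frac{455}{2} - 134} = - \frac{32156}{- \frac{723}{2}} = \left(-32156\right) \left(- \frac{2}{723}\right) = \frac{64312}{723}$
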